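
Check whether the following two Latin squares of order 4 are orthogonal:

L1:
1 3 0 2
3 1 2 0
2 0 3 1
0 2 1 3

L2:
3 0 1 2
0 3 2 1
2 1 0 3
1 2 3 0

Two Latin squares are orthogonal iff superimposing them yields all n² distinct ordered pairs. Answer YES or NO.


Form the n² = 16 superimposed pairs (L1[i][j], L2[i][j]), row by row (rows and columns indexed from 0):
row 0: (1,3) (3,0) (0,1) (2,2)
row 1: (3,0) (1,3) (2,2) (0,1)
row 2: (2,2) (0,1) (3,0) (1,3)
row 3: (0,1) (2,2) (1,3) (3,0)
Orthogonality requires all 16 pairs distinct.
But the pair (3,0) repeats: cell (0,1) has L1 = 3, L2 = 0, and cell (1,0) has L1 = 3, L2 = 0.
A repeated pair means some other pair never occurs (only 4 distinct pairs out of 16), so the squares are not orthogonal.
Conclusion: NO.

NO


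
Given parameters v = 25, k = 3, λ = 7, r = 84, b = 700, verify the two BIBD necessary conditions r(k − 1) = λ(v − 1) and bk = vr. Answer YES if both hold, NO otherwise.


Condition (i): r(k − 1) = 84·2 = 168; λ(v − 1) = 7·24 = 168. Match? YES.
Condition (ii): bk = 700·3 = 2100; vr = 25·84 = 2100. Match? YES.
Both conditions hold? YES.

YES


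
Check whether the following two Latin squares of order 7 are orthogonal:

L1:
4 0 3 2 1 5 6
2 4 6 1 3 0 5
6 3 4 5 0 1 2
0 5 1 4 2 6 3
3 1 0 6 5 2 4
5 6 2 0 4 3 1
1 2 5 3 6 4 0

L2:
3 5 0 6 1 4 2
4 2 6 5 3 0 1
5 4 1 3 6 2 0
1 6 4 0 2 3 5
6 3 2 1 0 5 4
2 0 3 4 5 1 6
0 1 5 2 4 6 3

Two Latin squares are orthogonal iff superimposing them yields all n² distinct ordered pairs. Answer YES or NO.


Form the n² = 49 superimposed pairs (L1[i][j], L2[i][j]), row by row (rows and columns indexed from 0):
row 0: (4,3) (0,5) (3,0) (2,6) (1,1) (5,4) (6,2)
row 1: (2,4) (4,2) (6,6) (1,5) (3,3) (0,0) (5,1)
row 2: (6,5) (3,4) (4,1) (5,3) (0,6) (1,2) (2,0)
row 3: (0,1) (5,6) (1,4) (4,0) (2,2) (6,3) (3,5)
row 4: (3,6) (1,3) (0,2) (6,1) (5,0) (2,5) (4,4)
row 5: (5,2) (6,0) (2,3) (0,4) (4,5) (3,1) (1,6)
row 6: (1,0) (2,1) (5,5) (3,2) (6,4) (4,6) (0,3)
Orthogonality requires all 49 pairs distinct.
Check by first coordinate: for each symbol s of L1, list the L2 entries in the n cells where L1 = s; they must all differ.
  L1 = 0: L2 entries (in reading order) 5, 0, 6, 1, 2, 4, 3 — all 7 distinct ✓
  L1 = 1: L2 entries (in reading order) 1, 5, 2, 4, 3, 6, 0 — all 7 distinct ✓
  L1 = 2: L2 entries (in reading order) 6, 4, 0, 2, 5, 3, 1 — all 7 distinct ✓
  L1 = 3: L2 entries (in reading order) 0, 3, 4, 5, 6, 1, 2 — all 7 distinct ✓
  L1 = 4: L2 entries (in reading order) 3, 2, 1, 0, 4, 5, 6 — all 7 distinct ✓
  L1 = 5: L2 entries (in reading order) 4, 1, 3, 6, 0, 2, 5 — all 7 distinct ✓
  L1 = 6: L2 entries (in reading order) 2, 6, 5, 3, 1, 0, 4 — all 7 distinct ✓
Every symbol of L1 meets every symbol of L2 exactly once, so all 49 pairs are distinct (49 of 49).
Conclusion: YES.

YES


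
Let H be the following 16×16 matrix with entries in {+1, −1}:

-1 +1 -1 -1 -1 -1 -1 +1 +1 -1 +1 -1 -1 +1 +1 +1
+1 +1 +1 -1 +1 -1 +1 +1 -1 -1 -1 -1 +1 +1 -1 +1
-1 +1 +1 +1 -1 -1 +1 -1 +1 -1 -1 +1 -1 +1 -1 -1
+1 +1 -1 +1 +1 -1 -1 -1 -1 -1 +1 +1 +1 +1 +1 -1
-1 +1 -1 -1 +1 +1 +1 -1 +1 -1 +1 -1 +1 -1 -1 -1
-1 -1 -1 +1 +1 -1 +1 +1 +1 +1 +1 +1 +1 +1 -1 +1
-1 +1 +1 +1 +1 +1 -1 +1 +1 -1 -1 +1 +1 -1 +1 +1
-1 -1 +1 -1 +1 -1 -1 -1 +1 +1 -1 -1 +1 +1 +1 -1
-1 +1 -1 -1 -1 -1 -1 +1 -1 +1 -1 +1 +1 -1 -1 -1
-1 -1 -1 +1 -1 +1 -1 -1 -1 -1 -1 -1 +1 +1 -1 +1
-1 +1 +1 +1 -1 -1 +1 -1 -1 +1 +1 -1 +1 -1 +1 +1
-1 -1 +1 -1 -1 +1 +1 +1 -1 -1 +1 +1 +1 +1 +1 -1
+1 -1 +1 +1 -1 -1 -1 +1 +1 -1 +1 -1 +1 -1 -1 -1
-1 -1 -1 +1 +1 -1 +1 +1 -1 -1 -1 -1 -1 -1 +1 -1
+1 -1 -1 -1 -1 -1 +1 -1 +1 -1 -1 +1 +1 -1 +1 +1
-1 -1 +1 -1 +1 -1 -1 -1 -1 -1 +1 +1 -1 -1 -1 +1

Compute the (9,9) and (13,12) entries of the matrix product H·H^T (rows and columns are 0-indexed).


Row 9 of H: [-1, -1, -1, 1, -1, 1, -1, -1, -1, -1, -1, -1, 1, 1, -1, 1].
Row 12 of H: [1, -1, 1, 1, -1, -1, -1, 1, 1, -1, 1, -1, 1, -1, -1, -1].
Row 13 of H: [-1, -1, -1, 1, 1, -1, 1, 1, -1, -1, -1, -1, -1, -1, 1, -1].
(H·H^T)[9][9] = Σ_j H[9][j]·H[9][j] = (-1)² + (-1)² + (-1)² + (1)² + (-1)² + (1)² + (-1)² + (-1)² + (-1)² + (-1)² + (-1)² + (-1)² + (1)² + (1)² + (-1)² + (1)² = 1 + 1 + 1 + 1 + 1 + 1 + 1 + 1 + 1 + 1 + 1 + 1 + 1 + 1 + 1 + 1 = 16.
(H·H^T)[13][12] = Σ_j H[13][j]·H[12][j] = (-1)·(1) + (-1)·(-1) + (-1)·(1) + (1)·(1) + (1)·(-1) + (-1)·(-1) + (1)·(-1) + (1)·(1) + (-1)·(1) + (-1)·(-1) + (-1)·(1) + (-1)·(-1) + (-1)·(1) + (-1)·(-1) + (1)·(-1) + (-1)·(-1) = -1 + 1 + -1 + 1 + -1 + 1 + -1 + 1 + -1 + 1 + -1 + 1 + -1 + 1 + -1 + 1 = 0.
So rows 13 and 12 are orthogonal; the diagonal entry equals n = 16.

(9,9) entry = 16; (13,12) entry = 0.


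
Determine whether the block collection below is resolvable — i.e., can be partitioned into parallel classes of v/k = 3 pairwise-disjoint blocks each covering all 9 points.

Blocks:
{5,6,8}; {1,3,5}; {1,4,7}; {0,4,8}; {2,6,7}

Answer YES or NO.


v = 9, block size k = 3, number of blocks = 5.
For resolvability, blocks must partition into parallel classes of size v/k = 3.
Total blocks must therefore be a multiple of 3: 5 = 3·1 + 2 ⇒ not divisible ✗.
Resolvable? NO.

NO


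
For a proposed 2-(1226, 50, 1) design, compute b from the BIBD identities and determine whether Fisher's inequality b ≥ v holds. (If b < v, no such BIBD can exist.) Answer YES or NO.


r = λ(v − 1)/(k − 1) = 1·1225/49 = 25.
b = vr/k = 1226·25/50 = 613.
Fisher's inequality: b ≥ v ⇔ 613 ≥ 1226? NO.

NO


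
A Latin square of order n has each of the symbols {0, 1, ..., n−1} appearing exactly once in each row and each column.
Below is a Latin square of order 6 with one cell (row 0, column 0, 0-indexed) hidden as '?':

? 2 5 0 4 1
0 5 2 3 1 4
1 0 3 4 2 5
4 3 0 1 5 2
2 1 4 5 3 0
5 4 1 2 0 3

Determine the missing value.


Row 0 contains symbols [0, 1, 2, 4, 5] — missing [3].
Column 0 contains symbols [0, 1, 2, 4, 5] — missing [3].
The missing symbol must appear in both missing sets; intersection = [3].
Therefore the hidden value is 3.

Missing value = 3.


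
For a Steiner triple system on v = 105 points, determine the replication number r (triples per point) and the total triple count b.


An STS(v) is a 2-(v, 3, 1) BIBD: block size k = 3, λ = 1.
Replication: r(k − 1) = λ(v − 1) ⇒ r·2 = 105 − 1 = 104 ⇒ r = 52.
Block count: bk = vr ⇒ b·3 = 105·52 = 5460 ⇒ b = 1820.
(Check via b = v(v − 1)/6 = 105·104/6 = 10920/6 = 1820.)

r = 52, b = 1820.


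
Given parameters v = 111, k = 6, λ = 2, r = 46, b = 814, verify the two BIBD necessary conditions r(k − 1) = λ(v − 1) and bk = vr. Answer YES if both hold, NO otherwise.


Condition (i): r(k − 1) = 46·5 = 230; λ(v − 1) = 2·110 = 220. Match? NO.
Condition (ii): bk = 814·6 = 4884; vr = 111·46 = 5106. Match? NO.
Both conditions hold? NO.

NO


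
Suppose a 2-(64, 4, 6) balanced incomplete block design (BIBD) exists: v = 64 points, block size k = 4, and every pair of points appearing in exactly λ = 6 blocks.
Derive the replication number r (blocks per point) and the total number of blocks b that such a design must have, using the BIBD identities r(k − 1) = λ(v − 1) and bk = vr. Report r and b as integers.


Any 2-(v, k, λ) BIBD satisfies two necessary conditions:
  (i)  Each point sits in r blocks, and counting incidences through any fixed point gives r(k − 1) = λ(v − 1), so r = λ(v − 1)/(k − 1).
  (ii) Total incidences bk = vr, so b = vr/k.
Step 1: r = λ(v − 1)/(k − 1) = 6·(64 − 1)/(4 − 1) = 6·63/3 = 378/3 = 126.
Step 2: b = vr/k = 64·126/4 = 8064/4 = 2016.
Check integrality: r = 126 ∈ Z ✓, b = 2016 ∈ Z ✓.
(These identities are necessary conditions: they determine r and b for any design with these parameters, but do not by themselves prove that one exists.)

r = 126, b = 2016.


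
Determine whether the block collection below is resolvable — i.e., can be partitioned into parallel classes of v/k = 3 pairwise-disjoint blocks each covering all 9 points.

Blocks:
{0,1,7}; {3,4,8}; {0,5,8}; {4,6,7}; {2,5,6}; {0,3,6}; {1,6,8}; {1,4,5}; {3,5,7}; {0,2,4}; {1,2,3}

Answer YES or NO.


v = 9, block size k = 3, number of blocks = 11.
For resolvability, blocks must partition into parallel classes of size v/k = 3.
Total blocks must therefore be a multiple of 3: 11 = 3·3 + 2 ⇒ not divisible ✗.
Resolvable? NO.

NO


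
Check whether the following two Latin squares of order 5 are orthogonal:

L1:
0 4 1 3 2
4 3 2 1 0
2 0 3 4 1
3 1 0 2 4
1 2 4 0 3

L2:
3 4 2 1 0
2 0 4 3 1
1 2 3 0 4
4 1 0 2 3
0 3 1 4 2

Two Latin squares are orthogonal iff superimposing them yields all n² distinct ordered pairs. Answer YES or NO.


Form the n² = 25 superimposed pairs (L1[i][j], L2[i][j]), row by row (rows and columns indexed from 0):
row 0: (0,3) (4,4) (1,2) (3,1) (2,0)
row 1: (4,2) (3,0) (2,4) (1,3) (0,1)
row 2: (2,1) (0,2) (3,3) (4,0) (1,4)
row 3: (3,4) (1,1) (0,0) (2,2) (4,3)
row 4: (1,0) (2,3) (4,1) (0,4) (3,2)
Orthogonality requires all 25 pairs distinct.
Check by first coordinate: for each symbol s of L1, list the L2 entries in the n cells where L1 = s; they must all differ.
  L1 = 0: L2 entries (in reading order) 3, 1, 2, 0, 4 — all 5 distinct ✓
  L1 = 1: L2 entries (in reading order) 2, 3, 4, 1, 0 — all 5 distinct ✓
  L1 = 2: L2 entries (in reading order) 0, 4, 1, 2, 3 — all 5 distinct ✓
  L1 = 3: L2 entries (in reading order) 1, 0, 3, 4, 2 — all 5 distinct ✓
  L1 = 4: L2 entries (in reading order) 4, 2, 0, 3, 1 — all 5 distinct ✓
Every symbol of L1 meets every symbol of L2 exactly once, so all 25 pairs are distinct (25 of 25).
Conclusion: YES.

YES


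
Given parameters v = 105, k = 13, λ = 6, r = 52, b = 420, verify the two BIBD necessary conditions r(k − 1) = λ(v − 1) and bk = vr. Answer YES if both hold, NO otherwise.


Condition (i): r(k − 1) = 52·12 = 624; λ(v − 1) = 6·104 = 624. Match? YES.
Condition (ii): bk = 420·13 = 5460; vr = 105·52 = 5460. Match? YES.
Both conditions hold? YES.

YES


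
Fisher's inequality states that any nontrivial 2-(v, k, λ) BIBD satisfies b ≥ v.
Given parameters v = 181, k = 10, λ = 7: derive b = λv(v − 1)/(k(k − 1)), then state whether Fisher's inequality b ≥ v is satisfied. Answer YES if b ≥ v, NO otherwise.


r = λ(v − 1)/(k − 1) = 7·180/9 = 140.
b = vr/k = 181·140/10 = 2534.
Fisher's inequality: b ≥ v ⇔ 2534 ≥ 181? YES.

YES


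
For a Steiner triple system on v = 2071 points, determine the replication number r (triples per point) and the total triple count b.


An STS(v) is a 2-(v, 3, 1) BIBD: block size k = 3, λ = 1.
Replication: r(k − 1) = λ(v − 1) ⇒ r·2 = 2071 − 1 = 2070 ⇒ r = 1035.
Block count: bk = vr ⇒ b·3 = 2071·1035 = 2143485 ⇒ b = 714495.

r = 1035, b = 714495.


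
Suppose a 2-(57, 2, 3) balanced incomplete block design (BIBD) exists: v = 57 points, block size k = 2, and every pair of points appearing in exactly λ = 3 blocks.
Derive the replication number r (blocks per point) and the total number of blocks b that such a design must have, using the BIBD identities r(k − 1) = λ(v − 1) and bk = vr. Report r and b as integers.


Any 2-(v, k, λ) BIBD satisfies two necessary conditions:
  (i)  Each point sits in r blocks, and counting incidences through any fixed point gives r(k − 1) = λ(v − 1), so r = λ(v − 1)/(k − 1).
  (ii) Total incidences bk = vr, so b = vr/k.
Step 1: r = λ(v − 1)/(k − 1) = 3·(57 − 1)/(2 − 1) = 3·56/1 = 168/1 = 168.
Step 2: b = vr/k = 57·168/2 = 9576/2 = 4788.
Check integrality: r = 168 ∈ Z ✓, b = 4788 ∈ Z ✓.
(These identities are necessary conditions: they determine r and b for any design with these parameters, but do not by themselves prove that one exists.)

r = 168, b = 4788.


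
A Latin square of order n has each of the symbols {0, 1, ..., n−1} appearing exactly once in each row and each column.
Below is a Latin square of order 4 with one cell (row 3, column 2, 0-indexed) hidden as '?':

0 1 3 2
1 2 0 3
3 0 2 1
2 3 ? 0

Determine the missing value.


Row 3 contains symbols [0, 2, 3] — missing [1].
Column 2 contains symbols [0, 2, 3] — missing [1].
The missing symbol must appear in both missing sets; intersection = [1].
Therefore the hidden value is 1.

Missing value = 1.


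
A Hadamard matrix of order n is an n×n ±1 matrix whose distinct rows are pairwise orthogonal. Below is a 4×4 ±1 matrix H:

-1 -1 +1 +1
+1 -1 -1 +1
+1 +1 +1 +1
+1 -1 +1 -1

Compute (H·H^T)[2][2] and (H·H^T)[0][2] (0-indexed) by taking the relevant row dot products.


Row 0 of H: [-1, -1, 1, 1].
Row 2 of H: [1, 1, 1, 1].
(H·H^T)[2][2] = Σ_j H[2][j]·H[2][j] = (1)² + (1)² + (1)² + (1)² = 1 + 1 + 1 + 1 = 4.
(H·H^T)[0][2] = Σ_j H[0][j]·H[2][j] = (-1)·(1) + (-1)·(1) + (1)·(1) + (1)·(1) = -1 + -1 + 1 + 1 = 0.
So rows 0 and 2 are orthogonal; the diagonal entry equals n = 4.

(2,2) entry = 4; (0,2) entry = 0.


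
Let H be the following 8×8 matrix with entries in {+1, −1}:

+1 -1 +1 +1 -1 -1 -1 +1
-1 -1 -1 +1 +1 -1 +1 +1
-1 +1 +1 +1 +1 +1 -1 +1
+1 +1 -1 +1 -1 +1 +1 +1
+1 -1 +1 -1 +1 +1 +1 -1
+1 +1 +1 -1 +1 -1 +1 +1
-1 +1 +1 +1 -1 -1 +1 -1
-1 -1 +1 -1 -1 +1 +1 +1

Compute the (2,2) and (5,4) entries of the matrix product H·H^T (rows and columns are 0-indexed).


Row 2 of H: [-1, 1, 1, 1, 1, 1, -1, 1].
Row 4 of H: [1, -1, 1, -1, 1, 1, 1, -1].
Row 5 of H: [1, 1, 1, -1, 1, -1, 1, 1].
(H·H^T)[2][2] = Σ_j H[2][j]·H[2][j] = (-1)² + (1)² + (1)² + (1)² + (1)² + (1)² + (-1)² + (1)² = 1 + 1 + 1 + 1 + 1 + 1 + 1 + 1 = 8.
(H·H^T)[5][4] = Σ_j H[5][j]·H[4][j] = (1)·(1) + (1)·(-1) + (1)·(1) + (-1)·(-1) + (1)·(1) + (-1)·(1) + (1)·(1) + (1)·(-1) = 1 + -1 + 1 + 1 + 1 + -1 + 1 + -1 = 2.
Rows 5 and 4 are not orthogonal (dot product = 2 ≠ 0), so H is not a Hadamard matrix.

(2,2) entry = 8; (5,4) entry = 2.


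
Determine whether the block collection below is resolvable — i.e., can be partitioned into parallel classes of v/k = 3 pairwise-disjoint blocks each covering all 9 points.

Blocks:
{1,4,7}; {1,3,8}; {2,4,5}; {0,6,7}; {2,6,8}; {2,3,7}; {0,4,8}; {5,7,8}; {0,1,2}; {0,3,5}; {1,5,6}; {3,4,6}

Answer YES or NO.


v = 9, block size k = 3, number of blocks = 12.
For resolvability, blocks must partition into parallel classes of size v/k = 3.
Total blocks must therefore be a multiple of 3: 12 = 3·4 + 0 ⇒ divisible ✓.
Greedy packing gives 4 candidate class(es). Each should be a full parallel class (size 3, covers all 9 points).
  Class 1 (3 blocks): {1,4,7}; {2,6,8}; {0,3,5}. Points covered: [0, 1, 2, 3, 4, 5, 6, 7, 8].
  Class 2 (3 blocks): {1,3,8}; {2,4,5}; {0,6,7}. Points covered: [0, 1, 2, 3, 4, 5, 6, 7, 8].
  Class 3 (3 blocks): {2,3,7}; {0,4,8}; {1,5,6}. Points covered: [0, 1, 2, 3, 4, 5, 6, 7, 8].
  Class 4 (3 blocks): {5,7,8}; {0,1,2}; {3,4,6}. Points covered: [0, 1, 2, 3, 4, 5, 6, 7, 8].
All classes full (size 3)? YES. All classes cover every point? YES.
Resolvable? YES.

YES


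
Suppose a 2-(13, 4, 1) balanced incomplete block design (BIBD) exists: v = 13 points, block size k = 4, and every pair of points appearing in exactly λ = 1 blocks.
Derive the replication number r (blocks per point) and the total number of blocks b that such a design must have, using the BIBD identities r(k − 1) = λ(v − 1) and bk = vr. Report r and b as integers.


Any 2-(v, k, λ) BIBD satisfies two necessary conditions:
  (i)  Each point sits in r blocks, and counting incidences through any fixed point gives r(k − 1) = λ(v − 1), so r = λ(v − 1)/(k − 1).
  (ii) Total incidences bk = vr, so b = vr/k.
Step 1: r = λ(v − 1)/(k − 1) = 1·(13 − 1)/(4 − 1) = 1·12/3 = 12/3 = 4.
Step 2: b = vr/k = 13·4/4 = 52/4 = 13.
Check integrality: r = 4 ∈ Z ✓, b = 13 ∈ Z ✓.
(These identities are necessary conditions: they determine r and b for any design with these parameters, but do not by themselves prove that one exists.)

r = 4, b = 13.


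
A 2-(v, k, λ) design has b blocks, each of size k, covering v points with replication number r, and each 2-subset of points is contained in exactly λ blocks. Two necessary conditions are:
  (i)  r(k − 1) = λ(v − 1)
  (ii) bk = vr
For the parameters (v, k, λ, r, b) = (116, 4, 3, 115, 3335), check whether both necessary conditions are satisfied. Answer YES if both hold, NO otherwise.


Condition (i): r(k − 1) = 115·3 = 345; λ(v − 1) = 3·115 = 345. Match? YES.
Condition (ii): bk = 3335·4 = 13340; vr = 116·115 = 13340. Match? YES.
Both conditions hold? YES.

YES


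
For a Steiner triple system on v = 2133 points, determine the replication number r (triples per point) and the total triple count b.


An STS(v) is a 2-(v, 3, 1) BIBD: block size k = 3, λ = 1.
Replication: r(k − 1) = λ(v − 1) ⇒ r·2 = 2133 − 1 = 2132 ⇒ r = 1066.
Block count: bk = vr ⇒ b·3 = 2133·1066 = 2273778 ⇒ b = 757926.

r = 1066, b = 757926.


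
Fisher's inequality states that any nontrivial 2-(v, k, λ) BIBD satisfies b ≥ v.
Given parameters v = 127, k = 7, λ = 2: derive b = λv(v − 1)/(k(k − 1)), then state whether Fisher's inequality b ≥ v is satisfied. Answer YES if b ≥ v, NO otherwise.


r = λ(v − 1)/(k − 1) = 2·126/6 = 42.
b = vr/k = 127·42/7 = 762.
Fisher's inequality: b ≥ v ⇔ 762 ≥ 127? YES.

YES


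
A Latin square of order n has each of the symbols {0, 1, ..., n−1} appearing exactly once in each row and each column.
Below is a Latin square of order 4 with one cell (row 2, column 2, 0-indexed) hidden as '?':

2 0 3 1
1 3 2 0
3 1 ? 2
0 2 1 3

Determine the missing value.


Row 2 contains symbols [1, 2, 3] — missing [0].
Column 2 contains symbols [1, 2, 3] — missing [0].
The missing symbol must appear in both missing sets; intersection = [0].
Therefore the hidden value is 0.

Missing value = 0.


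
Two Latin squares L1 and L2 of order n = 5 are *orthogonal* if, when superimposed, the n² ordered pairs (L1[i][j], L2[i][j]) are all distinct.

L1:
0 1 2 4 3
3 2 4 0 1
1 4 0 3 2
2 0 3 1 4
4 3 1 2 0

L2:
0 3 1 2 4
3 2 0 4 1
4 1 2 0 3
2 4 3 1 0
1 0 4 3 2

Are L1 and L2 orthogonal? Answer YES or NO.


Form the n² = 25 superimposed pairs (L1[i][j], L2[i][j]), row by row (rows and columns indexed from 0):
row 0: (0,0) (1,3) (2,1) (4,2) (3,4)
row 1: (3,3) (2,2) (4,0) (0,4) (1,1)
row 2: (1,4) (4,1) (0,2) (3,0) (2,3)
row 3: (2,2) (0,4) (3,3) (1,1) (4,0)
row 4: (4,1) (3,0) (1,4) (2,3) (0,2)
Orthogonality requires all 25 pairs distinct.
But the pair (2,2) repeats: cell (1,1) has L1 = 2, L2 = 2, and cell (3,0) has L1 = 2, L2 = 2.
A repeated pair means some other pair never occurs (only 15 distinct pairs out of 25), so the squares are not orthogonal.
Conclusion: NO.

NO


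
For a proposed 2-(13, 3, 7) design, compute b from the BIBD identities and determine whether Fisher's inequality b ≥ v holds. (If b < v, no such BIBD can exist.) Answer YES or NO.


b = λv(v − 1)/(k(k − 1)) = 7·13·12/(3·2) = 1092/6 = 182.
Compare with v = 13: b ≥ v, so Fisher's inequality holds.

YES


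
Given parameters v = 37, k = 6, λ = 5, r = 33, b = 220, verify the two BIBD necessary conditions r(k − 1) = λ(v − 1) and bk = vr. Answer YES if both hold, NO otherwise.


Condition (i): r(k − 1) = 33·5 = 165; λ(v − 1) = 5·36 = 180. Match? NO.
Condition (ii): bk = 220·6 = 1320; vr = 37·33 = 1221. Match? NO.
Both conditions hold? NO.

NO


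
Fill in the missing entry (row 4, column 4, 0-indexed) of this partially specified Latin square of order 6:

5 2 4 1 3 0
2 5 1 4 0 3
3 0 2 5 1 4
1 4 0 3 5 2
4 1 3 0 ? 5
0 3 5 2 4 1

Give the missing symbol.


Row 4 contains symbols [0, 1, 3, 4, 5] — missing [2].
Column 4 contains symbols [0, 1, 3, 4, 5] — missing [2].
The missing symbol must appear in both missing sets; intersection = [2].
Therefore the hidden value is 2.

Missing value = 2.


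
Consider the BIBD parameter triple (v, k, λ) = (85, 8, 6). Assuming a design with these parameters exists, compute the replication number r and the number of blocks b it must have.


Any 2-(v, k, λ) BIBD satisfies two necessary conditions:
  (i)  Each point sits in r blocks, and counting incidences through any fixed point gives r(k − 1) = λ(v − 1), so r = λ(v − 1)/(k − 1).
  (ii) Total incidences bk = vr, so b = vr/k.
Step 1: r = λ(v − 1)/(k − 1) = 6·(85 − 1)/(8 − 1) = 6·84/7 = 504/7 = 72.
Step 2: b = vr/k = 85·72/8 = 6120/8 = 765.
Check integrality: r = 72 ∈ Z ✓, b = 765 ∈ Z ✓.
(These identities are necessary conditions: they determine r and b for any design with these parameters, but do not by themselves prove that one exists.)

r = 72, b = 765.


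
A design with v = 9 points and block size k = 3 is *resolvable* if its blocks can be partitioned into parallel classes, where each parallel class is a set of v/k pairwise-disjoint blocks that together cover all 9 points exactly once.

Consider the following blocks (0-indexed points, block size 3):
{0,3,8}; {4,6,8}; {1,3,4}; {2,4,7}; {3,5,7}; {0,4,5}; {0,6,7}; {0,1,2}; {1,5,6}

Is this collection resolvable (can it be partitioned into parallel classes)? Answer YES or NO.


v = 9, block size k = 3, number of blocks = 9.
For resolvability, blocks must partition into parallel classes of size v/k = 3.
Total blocks must therefore be a multiple of 3: 9 = 3·3 + 0 ⇒ divisible ✓.
Consider block {1,3,4}. The only other block(s) in the collection disjoint from it are {0,6,7} — just 1 block(s). Any parallel class containing {1,3,4} would need 2 other blocks each disjoint from it, so no parallel class of size 3 can contain {1,3,4}.
Since every block must belong to some parallel class in a resolution, the collection cannot be partitioned into parallel classes.
Resolvable? NO.

NO


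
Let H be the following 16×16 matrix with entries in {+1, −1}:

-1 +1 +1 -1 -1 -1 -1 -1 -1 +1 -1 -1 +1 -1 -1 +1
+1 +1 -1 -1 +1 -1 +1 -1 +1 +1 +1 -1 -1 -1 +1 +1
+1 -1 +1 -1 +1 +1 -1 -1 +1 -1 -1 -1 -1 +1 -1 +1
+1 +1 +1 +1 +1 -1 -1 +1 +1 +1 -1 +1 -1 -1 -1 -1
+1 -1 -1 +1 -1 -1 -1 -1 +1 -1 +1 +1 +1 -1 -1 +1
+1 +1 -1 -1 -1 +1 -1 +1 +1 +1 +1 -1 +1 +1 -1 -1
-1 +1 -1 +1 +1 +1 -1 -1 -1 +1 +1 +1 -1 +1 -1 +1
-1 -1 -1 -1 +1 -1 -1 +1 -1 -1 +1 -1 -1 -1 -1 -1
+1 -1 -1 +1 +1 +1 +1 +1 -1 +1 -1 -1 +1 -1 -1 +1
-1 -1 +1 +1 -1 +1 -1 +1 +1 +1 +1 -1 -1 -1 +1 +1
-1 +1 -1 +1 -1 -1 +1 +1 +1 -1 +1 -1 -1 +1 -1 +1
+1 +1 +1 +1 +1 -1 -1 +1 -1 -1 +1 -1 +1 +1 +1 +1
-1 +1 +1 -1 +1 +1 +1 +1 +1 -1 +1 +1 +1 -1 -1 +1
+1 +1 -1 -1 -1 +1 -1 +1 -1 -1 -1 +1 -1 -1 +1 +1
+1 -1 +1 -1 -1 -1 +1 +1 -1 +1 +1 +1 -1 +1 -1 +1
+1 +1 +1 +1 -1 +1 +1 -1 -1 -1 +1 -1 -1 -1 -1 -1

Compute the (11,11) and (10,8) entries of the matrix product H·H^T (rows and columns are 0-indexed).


Row 8 of H: [1, -1, -1, 1, 1, 1, 1, 1, -1, 1, -1, -1, 1, -1, -1, 1].
Row 10 of H: [-1, 1, -1, 1, -1, -1, 1, 1, 1, -1, 1, -1, -1, 1, -1, 1].
Row 11 of H: [1, 1, 1, 1, 1, -1, -1, 1, -1, -1, 1, -1, 1, 1, 1, 1].
(H·H^T)[11][11] = Σ_j H[11][j]·H[11][j] = (1)² + (1)² + (1)² + (1)² + (1)² + (-1)² + (-1)² + (1)² + (-1)² + (-1)² + (1)² + (-1)² + (1)² + (1)² + (1)² + (1)² = 1 + 1 + 1 + 1 + 1 + 1 + 1 + 1 + 1 + 1 + 1 + 1 + 1 + 1 + 1 + 1 = 16.
(H·H^T)[10][8] = Σ_j H[10][j]·H[8][j] = (-1)·(1) + (1)·(-1) + (-1)·(-1) + (1)·(1) + (-1)·(1) + (-1)·(1) + (1)·(1) + (1)·(1) + (1)·(-1) + (-1)·(1) + (1)·(-1) + (-1)·(-1) + (-1)·(1) + (1)·(-1) + (-1)·(-1) + (1)·(1) = -1 + -1 + 1 + 1 + -1 + -1 + 1 + 1 + -1 + -1 + -1 + 1 + -1 + -1 + 1 + 1 = -2.
Rows 10 and 8 are not orthogonal (dot product = -2 ≠ 0), so H is not a Hadamard matrix.

(11,11) entry = 16; (10,8) entry = -2.


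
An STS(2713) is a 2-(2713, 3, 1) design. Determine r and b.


An STS(v) is a 2-(v, 3, 1) BIBD: block size k = 3, λ = 1.
Replication: r(k − 1) = λ(v − 1) ⇒ r·2 = 2713 − 1 = 2712 ⇒ r = 1356.
Block count: b = v(v − 1)/6 = 2713·2712/6 = 7357656/6 = 1226276.
(Check via bk = vr: 1226276·3 = 3678828 = 2713·1356 = 3678828 ✓.)

r = 1356, b = 1226276.


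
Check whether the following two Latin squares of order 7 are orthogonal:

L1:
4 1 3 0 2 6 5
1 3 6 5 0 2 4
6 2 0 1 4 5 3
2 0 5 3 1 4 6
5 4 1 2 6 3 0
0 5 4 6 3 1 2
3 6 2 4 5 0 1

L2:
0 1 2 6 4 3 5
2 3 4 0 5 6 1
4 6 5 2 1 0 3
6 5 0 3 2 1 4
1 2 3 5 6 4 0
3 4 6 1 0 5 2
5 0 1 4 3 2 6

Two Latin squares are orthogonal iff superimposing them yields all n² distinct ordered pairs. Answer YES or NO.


Form the n² = 49 superimposed pairs (L1[i][j], L2[i][j]), row by row (rows and columns indexed from 0):
row 0: (4,0) (1,1) (3,2) (0,6) (2,4) (6,3) (5,5)
row 1: (1,2) (3,3) (6,4) (5,0) (0,5) (2,6) (4,1)
row 2: (6,4) (2,6) (0,5) (1,2) (4,1) (5,0) (3,3)
row 3: (2,6) (0,5) (5,0) (3,3) (1,2) (4,1) (6,4)
row 4: (5,1) (4,2) (1,3) (2,5) (6,6) (3,4) (0,0)
row 5: (0,3) (5,4) (4,6) (6,1) (3,0) (1,5) (2,2)
row 6: (3,5) (6,0) (2,1) (4,4) (5,3) (0,2) (1,6)
Orthogonality requires all 49 pairs distinct.
But the pair (6,4) repeats: cell (1,2) has L1 = 6, L2 = 4, and cell (2,0) has L1 = 6, L2 = 4.
A repeated pair means some other pair never occurs (only 35 distinct pairs out of 49), so the squares are not orthogonal.
Conclusion: NO.

NO


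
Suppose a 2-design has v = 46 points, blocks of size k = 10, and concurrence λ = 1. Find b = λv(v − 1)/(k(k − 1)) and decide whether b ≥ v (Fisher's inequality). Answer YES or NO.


r = λ(v − 1)/(k − 1) = 1·45/9 = 5.
b = vr/k = 46·5/10 = 23.
Fisher's inequality: b ≥ v ⇔ 23 ≥ 46? NO.

NO


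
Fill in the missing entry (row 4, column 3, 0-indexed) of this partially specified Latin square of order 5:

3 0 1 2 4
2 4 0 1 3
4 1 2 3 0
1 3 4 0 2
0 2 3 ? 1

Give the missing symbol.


Row 4 contains symbols [0, 1, 2, 3] — missing [4].
Column 3 contains symbols [0, 1, 2, 3] — missing [4].
The missing symbol must appear in both missing sets; intersection = [4].
Therefore the hidden value is 4.

Missing value = 4.


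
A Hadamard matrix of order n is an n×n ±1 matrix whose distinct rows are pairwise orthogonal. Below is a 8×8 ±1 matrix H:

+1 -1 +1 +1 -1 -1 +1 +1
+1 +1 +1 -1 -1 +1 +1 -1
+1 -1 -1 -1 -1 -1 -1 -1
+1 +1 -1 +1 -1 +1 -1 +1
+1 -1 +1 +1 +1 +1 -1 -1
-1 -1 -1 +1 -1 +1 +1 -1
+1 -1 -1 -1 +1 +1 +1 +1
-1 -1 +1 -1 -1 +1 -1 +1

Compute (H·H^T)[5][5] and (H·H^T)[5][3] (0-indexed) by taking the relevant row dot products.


Row 3 of H: [1, 1, -1, 1, -1, 1, -1, 1].
Row 5 of H: [-1, -1, -1, 1, -1, 1, 1, -1].
(H·H^T)[5][5] = Σ_j H[5][j]·H[5][j] = (-1)² + (-1)² + (-1)² + (1)² + (-1)² + (1)² + (1)² + (-1)² = 1 + 1 + 1 + 1 + 1 + 1 + 1 + 1 = 8.
(H·H^T)[5][3] = Σ_j H[5][j]·H[3][j] = (-1)·(1) + (-1)·(1) + (-1)·(-1) + (1)·(1) + (-1)·(-1) + (1)·(1) + (1)·(-1) + (-1)·(1) = -1 + -1 + 1 + 1 + 1 + 1 + -1 + -1 = 0.
So rows 5 and 3 are orthogonal; the diagonal entry equals n = 8.

(5,5) entry = 8; (5,3) entry = 0.


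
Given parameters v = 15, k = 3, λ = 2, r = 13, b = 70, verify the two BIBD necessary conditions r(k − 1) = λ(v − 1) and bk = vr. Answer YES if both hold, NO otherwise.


Condition (i): r(k − 1) = 13·2 = 26; λ(v − 1) = 2·14 = 28. Match? NO.
Condition (ii): bk = 70·3 = 210; vr = 15·13 = 195. Match? NO.
Both conditions hold? NO.

NO


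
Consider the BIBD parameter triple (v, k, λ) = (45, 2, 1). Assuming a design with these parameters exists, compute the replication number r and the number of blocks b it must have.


Any 2-(v, k, λ) BIBD satisfies two necessary conditions:
  (i)  Each point sits in r blocks, and counting incidences through any fixed point gives r(k − 1) = λ(v − 1), so r = λ(v − 1)/(k − 1).
  (ii) Total incidences bk = vr, so b = vr/k.
Step 1: r = λ(v − 1)/(k − 1) = 1·(45 − 1)/(2 − 1) = 1·44/1 = 44/1 = 44.
Step 2: b = vr/k = 45·44/2 = 1980/2 = 990.
Check integrality: r = 44 ∈ Z ✓, b = 990 ∈ Z ✓.
(These identities are necessary conditions: they determine r and b for any design with these parameters, but do not by themselves prove that one exists.)

r = 44, b = 990.


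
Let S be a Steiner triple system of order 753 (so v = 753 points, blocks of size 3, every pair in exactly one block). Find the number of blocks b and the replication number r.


An STS(v) is a 2-(v, 3, 1) BIBD: block size k = 3, λ = 1.
Replication: r(k − 1) = λ(v − 1) ⇒ r·2 = 753 − 1 = 752 ⇒ r = 376.
Block count: b = v(v − 1)/6 = 753·752/6 = 566256/6 = 94376.

r = 376, b = 94376.


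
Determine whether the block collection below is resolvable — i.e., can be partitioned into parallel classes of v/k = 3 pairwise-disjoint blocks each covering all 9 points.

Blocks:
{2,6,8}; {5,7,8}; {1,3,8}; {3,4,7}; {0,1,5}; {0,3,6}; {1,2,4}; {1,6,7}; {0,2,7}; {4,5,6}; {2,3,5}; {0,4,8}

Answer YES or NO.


v = 9, block size k = 3, number of blocks = 12.
For resolvability, blocks must partition into parallel classes of size v/k = 3.
Total blocks must therefore be a multiple of 3: 12 = 3·4 + 0 ⇒ divisible ✓.
Greedy packing gives 4 candidate class(es). Each should be a full parallel class (size 3, covers all 9 points).
  Class 1 (3 blocks): {2,6,8}; {3,4,7}; {0,1,5}. Points covered: [0, 1, 2, 3, 4, 5, 6, 7, 8].
  Class 2 (3 blocks): {5,7,8}; {0,3,6}; {1,2,4}. Points covered: [0, 1, 2, 3, 4, 5, 6, 7, 8].
  Class 3 (3 blocks): {1,3,8}; {0,2,7}; {4,5,6}. Points covered: [0, 1, 2, 3, 4, 5, 6, 7, 8].
  Class 4 (3 blocks): {1,6,7}; {2,3,5}; {0,4,8}. Points covered: [0, 1, 2, 3, 4, 5, 6, 7, 8].
All classes full (size 3)? YES. All classes cover every point? YES.
Resolvable? YES.

YES


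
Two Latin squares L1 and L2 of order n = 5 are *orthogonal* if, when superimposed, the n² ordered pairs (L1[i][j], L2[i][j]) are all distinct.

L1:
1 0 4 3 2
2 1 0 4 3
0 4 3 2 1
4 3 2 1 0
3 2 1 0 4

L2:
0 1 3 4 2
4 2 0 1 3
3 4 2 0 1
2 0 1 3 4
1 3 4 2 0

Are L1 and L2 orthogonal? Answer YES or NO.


Form the n² = 25 superimposed pairs (L1[i][j], L2[i][j]), row by row (rows and columns indexed from 0):
row 0: (1,0) (0,1) (4,3) (3,4) (2,2)
row 1: (2,4) (1,2) (0,0) (4,1) (3,3)
row 2: (0,3) (4,4) (3,2) (2,0) (1,1)
row 3: (4,2) (3,0) (2,1) (1,3) (0,4)
row 4: (3,1) (2,3) (1,4) (0,2) (4,0)
Orthogonality requires all 25 pairs distinct.
Check by first coordinate: for each symbol s of L1, list the L2 entries in the n cells where L1 = s; they must all differ.
  L1 = 0: L2 entries (in reading order) 1, 0, 3, 4, 2 — all 5 distinct ✓
  L1 = 1: L2 entries (in reading order) 0, 2, 1, 3, 4 — all 5 distinct ✓
  L1 = 2: L2 entries (in reading order) 2, 4, 0, 1, 3 — all 5 distinct ✓
  L1 = 3: L2 entries (in reading order) 4, 3, 2, 0, 1 — all 5 distinct ✓
  L1 = 4: L2 entries (in reading order) 3, 1, 4, 2, 0 — all 5 distinct ✓
Every symbol of L1 meets every symbol of L2 exactly once, so all 25 pairs are distinct (25 of 25).
Conclusion: YES.

YES


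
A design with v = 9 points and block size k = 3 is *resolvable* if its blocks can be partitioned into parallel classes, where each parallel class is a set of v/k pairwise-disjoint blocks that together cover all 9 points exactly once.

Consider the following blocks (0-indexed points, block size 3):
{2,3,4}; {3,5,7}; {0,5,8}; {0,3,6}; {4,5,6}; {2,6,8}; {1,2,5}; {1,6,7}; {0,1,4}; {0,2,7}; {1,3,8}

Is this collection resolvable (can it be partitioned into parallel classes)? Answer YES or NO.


v = 9, block size k = 3, number of blocks = 11.
For resolvability, blocks must partition into parallel classes of size v/k = 3.
Total blocks must therefore be a multiple of 3: 11 = 3·3 + 2 ⇒ not divisible ✗.
Resolvable? NO.

NO


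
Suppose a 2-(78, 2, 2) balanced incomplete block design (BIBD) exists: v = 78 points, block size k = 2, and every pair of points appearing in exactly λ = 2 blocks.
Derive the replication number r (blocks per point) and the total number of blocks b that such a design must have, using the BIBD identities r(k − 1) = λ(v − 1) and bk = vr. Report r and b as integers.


Any 2-(v, k, λ) BIBD satisfies two necessary conditions:
  (i)  Each point sits in r blocks, and counting incidences through any fixed point gives r(k − 1) = λ(v − 1), so r = λ(v − 1)/(k − 1).
  (ii) Total incidences bk = vr, so b = vr/k.
Step 1: r = λ(v − 1)/(k − 1) = 2·(78 − 1)/(2 − 1) = 2·77/1 = 154/1 = 154.
Step 2: b = vr/k = 78·154/2 = 12012/2 = 6006.
Check integrality: r = 154 ∈ Z ✓, b = 6006 ∈ Z ✓.
(These identities are necessary conditions: they determine r and b for any design with these parameters, but do not by themselves prove that one exists.)

r = 154, b = 6006.


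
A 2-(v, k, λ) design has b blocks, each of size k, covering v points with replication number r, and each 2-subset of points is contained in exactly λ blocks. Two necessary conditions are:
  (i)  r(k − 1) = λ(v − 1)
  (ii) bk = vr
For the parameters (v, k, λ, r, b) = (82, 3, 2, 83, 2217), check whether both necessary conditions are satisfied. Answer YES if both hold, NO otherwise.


Condition (i): r(k − 1) = 83·2 = 166; λ(v − 1) = 2·81 = 162. Match? NO.
Condition (ii): bk = 2217·3 = 6651; vr = 82·83 = 6806. Match? NO.
Both conditions hold? NO.

NO


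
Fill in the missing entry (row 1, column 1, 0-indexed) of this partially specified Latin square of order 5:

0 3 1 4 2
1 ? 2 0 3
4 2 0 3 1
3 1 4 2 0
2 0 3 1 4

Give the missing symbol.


Row 1 contains symbols [0, 1, 2, 3] — missing [4].
Column 1 contains symbols [0, 1, 2, 3] — missing [4].
The missing symbol must appear in both missing sets; intersection = [4].
Therefore the hidden value is 4.

Missing value = 4.


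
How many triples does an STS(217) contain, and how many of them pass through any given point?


An STS(v) is a 2-(v, 3, 1) BIBD: block size k = 3, λ = 1.
Replication: r(k − 1) = λ(v − 1) ⇒ r·2 = 217 − 1 = 216 ⇒ r = 108.
Block count: bk = vr ⇒ b·3 = 217·108 = 23436 ⇒ b = 7812.
(Check via b = v(v − 1)/6 = 217·216/6 = 46872/6 = 7812.)

r = 108, b = 7812.


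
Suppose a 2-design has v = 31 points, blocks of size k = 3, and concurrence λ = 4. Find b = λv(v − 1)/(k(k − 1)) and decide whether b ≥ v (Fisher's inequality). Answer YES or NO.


b = λv(v − 1)/(k(k − 1)) = 4·31·30/(3·2) = 3720/6 = 620.
Compare with v = 31: b ≥ v, so Fisher's inequality holds.

YES


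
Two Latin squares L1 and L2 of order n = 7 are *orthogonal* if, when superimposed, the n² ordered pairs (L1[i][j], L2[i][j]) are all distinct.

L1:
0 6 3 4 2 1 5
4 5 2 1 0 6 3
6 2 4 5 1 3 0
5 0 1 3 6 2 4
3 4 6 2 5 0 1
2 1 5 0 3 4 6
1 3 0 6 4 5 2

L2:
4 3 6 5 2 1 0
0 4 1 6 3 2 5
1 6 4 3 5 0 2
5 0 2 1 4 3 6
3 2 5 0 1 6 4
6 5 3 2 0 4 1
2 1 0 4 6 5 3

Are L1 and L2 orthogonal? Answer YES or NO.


Form the n² = 49 superimposed pairs (L1[i][j], L2[i][j]), row by row (rows and columns indexed from 0):
row 0: (0,4) (6,3) (3,6) (4,5) (2,2) (1,1) (5,0)
row 1: (4,0) (5,4) (2,1) (1,6) (0,3) (6,2) (3,5)
row 2: (6,1) (2,6) (4,4) (5,3) (1,5) (3,0) (0,2)
row 3: (5,5) (0,0) (1,2) (3,1) (6,4) (2,3) (4,6)
row 4: (3,3) (4,2) (6,5) (2,0) (5,1) (0,6) (1,4)
row 5: (2,6) (1,5) (5,3) (0,2) (3,0) (4,4) (6,1)
row 6: (1,2) (3,1) (0,0) (6,4) (4,6) (5,5) (2,3)
Orthogonality requires all 49 pairs distinct.
But the pair (2,6) repeats: cell (2,1) has L1 = 2, L2 = 6, and cell (5,0) has L1 = 2, L2 = 6.
A repeated pair means some other pair never occurs (only 35 distinct pairs out of 49), so the squares are not orthogonal.
Conclusion: NO.

NO


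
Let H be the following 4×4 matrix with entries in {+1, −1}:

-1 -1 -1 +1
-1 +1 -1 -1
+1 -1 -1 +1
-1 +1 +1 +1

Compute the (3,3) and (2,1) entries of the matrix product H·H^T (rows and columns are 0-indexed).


Row 1 of H: [-1, 1, -1, -1].
Row 2 of H: [1, -1, -1, 1].
Row 3 of H: [-1, 1, 1, 1].
(H·H^T)[3][3] = Σ_j H[3][j]·H[3][j] = (-1)² + (1)² + (1)² + (1)² = 1 + 1 + 1 + 1 = 4.
(H·H^T)[2][1] = Σ_j H[2][j]·H[1][j] = (1)·(-1) + (-1)·(1) + (-1)·(-1) + (1)·(-1) = -1 + -1 + 1 + -1 = -2.
Rows 2 and 1 are not orthogonal (dot product = -2 ≠ 0), so H is not a Hadamard matrix.

(3,3) entry = 4; (2,1) entry = -2.


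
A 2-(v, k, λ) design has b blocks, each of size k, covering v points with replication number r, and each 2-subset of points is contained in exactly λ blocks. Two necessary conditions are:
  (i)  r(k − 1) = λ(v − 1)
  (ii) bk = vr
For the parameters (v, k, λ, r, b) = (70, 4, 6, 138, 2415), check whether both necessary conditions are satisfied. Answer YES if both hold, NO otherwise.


Condition (i): r(k − 1) = 138·3 = 414; λ(v − 1) = 6·69 = 414. Match? YES.
Condition (ii): bk = 2415·4 = 9660; vr = 70·138 = 9660. Match? YES.
Both conditions hold? YES.

YES


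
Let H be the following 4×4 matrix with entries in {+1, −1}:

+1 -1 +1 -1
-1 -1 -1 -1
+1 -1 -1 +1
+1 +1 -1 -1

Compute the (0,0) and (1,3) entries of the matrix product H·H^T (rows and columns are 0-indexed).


Row 0 of H: [1, -1, 1, -1].
Row 1 of H: [-1, -1, -1, -1].
Row 3 of H: [1, 1, -1, -1].
(H·H^T)[0][0] = Σ_j H[0][j]·H[0][j] = (1)² + (-1)² + (1)² + (-1)² = 1 + 1 + 1 + 1 = 4.
(H·H^T)[1][3] = Σ_j H[1][j]·H[3][j] = (-1)·(1) + (-1)·(1) + (-1)·(-1) + (-1)·(-1) = -1 + -1 + 1 + 1 = 0.
So rows 1 and 3 are orthogonal; the diagonal entry equals n = 4.

(0,0) entry = 4; (1,3) entry = 0.


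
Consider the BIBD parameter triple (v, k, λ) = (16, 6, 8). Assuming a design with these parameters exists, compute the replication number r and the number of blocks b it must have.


Any 2-(v, k, λ) BIBD satisfies two necessary conditions:
  (i)  Each point sits in r blocks, and counting incidences through any fixed point gives r(k − 1) = λ(v − 1), so r = λ(v − 1)/(k − 1).
  (ii) Total incidences bk = vr, so b = vr/k.
Step 1: r = λ(v − 1)/(k − 1) = 8·(16 − 1)/(6 − 1) = 8·15/5 = 120/5 = 24.
Step 2: b = vr/k = 16·24/6 = 384/6 = 64.
Check integrality: r = 24 ∈ Z ✓, b = 64 ∈ Z ✓.
(These identities are necessary conditions: they determine r and b for any design with these parameters, but do not by themselves prove that one exists.)

r = 24, b = 64.


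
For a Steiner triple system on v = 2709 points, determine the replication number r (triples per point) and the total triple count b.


An STS(v) is a 2-(v, 3, 1) BIBD: block size k = 3, λ = 1.
Replication: r(k − 1) = λ(v − 1) ⇒ r·2 = 2709 − 1 = 2708 ⇒ r = 1354.
Block count: b = v(v − 1)/6 = 2709·2708/6 = 7335972/6 = 1222662.
(Check via bk = vr: 1222662·3 = 3667986 = 2709·1354 = 3667986 ✓.)

r = 1354, b = 1222662.


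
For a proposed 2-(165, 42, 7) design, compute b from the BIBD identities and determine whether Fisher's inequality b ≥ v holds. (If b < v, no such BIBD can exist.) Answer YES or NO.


b = λv(v − 1)/(k(k − 1)) = 7·165·164/(42·41) = 189420/1722 = 110.
Compare with v = 165: b < v, so Fisher's inequality fails.

NO


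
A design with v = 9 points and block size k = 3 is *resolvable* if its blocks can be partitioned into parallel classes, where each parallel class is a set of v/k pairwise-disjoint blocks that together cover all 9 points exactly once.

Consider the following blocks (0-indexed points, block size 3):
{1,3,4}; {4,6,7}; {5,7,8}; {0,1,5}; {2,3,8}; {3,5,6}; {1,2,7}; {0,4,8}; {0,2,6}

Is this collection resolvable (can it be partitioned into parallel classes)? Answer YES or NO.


v = 9, block size k = 3, number of blocks = 9.
For resolvability, blocks must partition into parallel classes of size v/k = 3.
Total blocks must therefore be a multiple of 3: 9 = 3·3 + 0 ⇒ divisible ✓.
Greedy packing gives 3 candidate class(es). Each should be a full parallel class (size 3, covers all 9 points).
  Class 1 (3 blocks): {1,3,4}; {5,7,8}; {0,2,6}. Points covered: [0, 1, 2, 3, 4, 5, 6, 7, 8].
  Class 2 (3 blocks): {4,6,7}; {0,1,5}; {2,3,8}. Points covered: [0, 1, 2, 3, 4, 5, 6, 7, 8].
  Class 3 (3 blocks): {3,5,6}; {1,2,7}; {0,4,8}. Points covered: [0, 1, 2, 3, 4, 5, 6, 7, 8].
All classes full (size 3)? YES. All classes cover every point? YES.
Resolvable? YES.

YES


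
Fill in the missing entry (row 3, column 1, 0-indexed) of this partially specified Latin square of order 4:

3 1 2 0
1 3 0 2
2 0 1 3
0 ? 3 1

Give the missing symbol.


Row 3 contains symbols [0, 1, 3] — missing [2].
Column 1 contains symbols [0, 1, 3] — missing [2].
The missing symbol must appear in both missing sets; intersection = [2].
Therefore the hidden value is 2.

Missing value = 2.


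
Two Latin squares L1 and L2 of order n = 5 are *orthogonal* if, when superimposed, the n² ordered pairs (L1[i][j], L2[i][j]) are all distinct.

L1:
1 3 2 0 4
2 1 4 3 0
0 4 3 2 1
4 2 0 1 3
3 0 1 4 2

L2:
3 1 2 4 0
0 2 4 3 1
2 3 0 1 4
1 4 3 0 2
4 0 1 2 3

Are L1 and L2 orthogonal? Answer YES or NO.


Form the n² = 25 superimposed pairs (L1[i][j], L2[i][j]), row by row (rows and columns indexed from 0):
row 0: (1,3) (3,1) (2,2) (0,4) (4,0)
row 1: (2,0) (1,2) (4,4) (3,3) (0,1)
row 2: (0,2) (4,3) (3,0) (2,1) (1,4)
row 3: (4,1) (2,4) (0,3) (1,0) (3,2)
row 4: (3,4) (0,0) (1,1) (4,2) (2,3)
Orthogonality requires all 25 pairs distinct.
Check by first coordinate: for each symbol s of L1, list the L2 entries in the n cells where L1 = s; they must all differ.
  L1 = 0: L2 entries (in reading order) 4, 1, 2, 3, 0 — all 5 distinct ✓
  L1 = 1: L2 entries (in reading order) 3, 2, 4, 0, 1 — all 5 distinct ✓
  L1 = 2: L2 entries (in reading order) 2, 0, 1, 4, 3 — all 5 distinct ✓
  L1 = 3: L2 entries (in reading order) 1, 3, 0, 2, 4 — all 5 distinct ✓
  L1 = 4: L2 entries (in reading order) 0, 4, 3, 1, 2 — all 5 distinct ✓
Every symbol of L1 meets every symbol of L2 exactly once, so all 25 pairs are distinct (25 of 25).
Conclusion: YES.

YES
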